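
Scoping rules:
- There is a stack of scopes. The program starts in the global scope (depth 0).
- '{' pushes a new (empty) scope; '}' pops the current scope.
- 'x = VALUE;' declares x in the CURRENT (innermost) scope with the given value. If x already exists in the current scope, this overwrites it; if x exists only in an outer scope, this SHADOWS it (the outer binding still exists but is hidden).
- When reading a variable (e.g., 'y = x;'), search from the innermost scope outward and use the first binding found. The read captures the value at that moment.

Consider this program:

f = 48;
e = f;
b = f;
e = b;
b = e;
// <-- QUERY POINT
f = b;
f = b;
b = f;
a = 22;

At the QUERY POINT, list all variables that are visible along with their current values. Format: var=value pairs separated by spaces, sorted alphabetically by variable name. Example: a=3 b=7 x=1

Answer: b=48 e=48 f=48

Derivation:
Step 1: declare f=48 at depth 0
Step 2: declare e=(read f)=48 at depth 0
Step 3: declare b=(read f)=48 at depth 0
Step 4: declare e=(read b)=48 at depth 0
Step 5: declare b=(read e)=48 at depth 0
Visible at query point: b=48 e=48 f=48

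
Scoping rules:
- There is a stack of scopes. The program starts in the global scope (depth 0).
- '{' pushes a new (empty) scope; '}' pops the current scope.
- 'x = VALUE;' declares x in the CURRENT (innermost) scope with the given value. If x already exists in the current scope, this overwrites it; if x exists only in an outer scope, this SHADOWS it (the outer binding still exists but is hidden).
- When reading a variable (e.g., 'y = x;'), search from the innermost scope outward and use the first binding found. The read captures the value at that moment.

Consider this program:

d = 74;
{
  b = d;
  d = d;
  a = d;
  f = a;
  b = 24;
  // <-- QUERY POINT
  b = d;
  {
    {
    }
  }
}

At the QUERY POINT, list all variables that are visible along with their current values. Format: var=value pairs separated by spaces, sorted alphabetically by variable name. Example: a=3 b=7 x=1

Step 1: declare d=74 at depth 0
Step 2: enter scope (depth=1)
Step 3: declare b=(read d)=74 at depth 1
Step 4: declare d=(read d)=74 at depth 1
Step 5: declare a=(read d)=74 at depth 1
Step 6: declare f=(read a)=74 at depth 1
Step 7: declare b=24 at depth 1
Visible at query point: a=74 b=24 d=74 f=74

Answer: a=74 b=24 d=74 f=74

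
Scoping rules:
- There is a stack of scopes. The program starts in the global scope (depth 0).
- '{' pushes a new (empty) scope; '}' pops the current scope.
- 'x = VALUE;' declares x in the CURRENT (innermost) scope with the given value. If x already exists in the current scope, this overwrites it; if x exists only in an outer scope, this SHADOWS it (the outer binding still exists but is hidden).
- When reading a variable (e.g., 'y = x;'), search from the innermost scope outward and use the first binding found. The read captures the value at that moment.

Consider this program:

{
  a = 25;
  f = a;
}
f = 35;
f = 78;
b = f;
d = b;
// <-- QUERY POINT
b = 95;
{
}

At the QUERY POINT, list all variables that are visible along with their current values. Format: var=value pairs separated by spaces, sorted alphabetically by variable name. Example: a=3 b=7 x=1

Step 1: enter scope (depth=1)
Step 2: declare a=25 at depth 1
Step 3: declare f=(read a)=25 at depth 1
Step 4: exit scope (depth=0)
Step 5: declare f=35 at depth 0
Step 6: declare f=78 at depth 0
Step 7: declare b=(read f)=78 at depth 0
Step 8: declare d=(read b)=78 at depth 0
Visible at query point: b=78 d=78 f=78

Answer: b=78 d=78 f=78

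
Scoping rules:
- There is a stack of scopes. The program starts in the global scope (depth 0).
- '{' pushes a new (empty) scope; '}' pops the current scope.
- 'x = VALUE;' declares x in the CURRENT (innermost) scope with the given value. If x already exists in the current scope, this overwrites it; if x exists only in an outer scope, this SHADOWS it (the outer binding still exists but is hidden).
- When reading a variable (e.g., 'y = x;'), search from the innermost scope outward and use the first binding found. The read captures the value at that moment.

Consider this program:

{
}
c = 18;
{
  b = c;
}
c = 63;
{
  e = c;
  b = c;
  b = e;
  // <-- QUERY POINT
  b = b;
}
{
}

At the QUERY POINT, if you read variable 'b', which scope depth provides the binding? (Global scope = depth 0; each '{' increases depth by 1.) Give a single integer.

Answer: 1

Derivation:
Step 1: enter scope (depth=1)
Step 2: exit scope (depth=0)
Step 3: declare c=18 at depth 0
Step 4: enter scope (depth=1)
Step 5: declare b=(read c)=18 at depth 1
Step 6: exit scope (depth=0)
Step 7: declare c=63 at depth 0
Step 8: enter scope (depth=1)
Step 9: declare e=(read c)=63 at depth 1
Step 10: declare b=(read c)=63 at depth 1
Step 11: declare b=(read e)=63 at depth 1
Visible at query point: b=63 c=63 e=63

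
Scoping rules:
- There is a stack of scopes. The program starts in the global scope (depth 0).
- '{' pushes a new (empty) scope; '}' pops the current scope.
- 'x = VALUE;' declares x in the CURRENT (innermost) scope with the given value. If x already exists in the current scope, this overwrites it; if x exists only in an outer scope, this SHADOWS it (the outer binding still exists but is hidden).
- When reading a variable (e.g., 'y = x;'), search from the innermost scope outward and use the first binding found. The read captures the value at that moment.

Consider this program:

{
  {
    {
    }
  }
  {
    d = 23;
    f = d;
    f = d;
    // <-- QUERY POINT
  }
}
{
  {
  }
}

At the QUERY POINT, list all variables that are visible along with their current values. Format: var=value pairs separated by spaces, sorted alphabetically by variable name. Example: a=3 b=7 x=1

Step 1: enter scope (depth=1)
Step 2: enter scope (depth=2)
Step 3: enter scope (depth=3)
Step 4: exit scope (depth=2)
Step 5: exit scope (depth=1)
Step 6: enter scope (depth=2)
Step 7: declare d=23 at depth 2
Step 8: declare f=(read d)=23 at depth 2
Step 9: declare f=(read d)=23 at depth 2
Visible at query point: d=23 f=23

Answer: d=23 f=23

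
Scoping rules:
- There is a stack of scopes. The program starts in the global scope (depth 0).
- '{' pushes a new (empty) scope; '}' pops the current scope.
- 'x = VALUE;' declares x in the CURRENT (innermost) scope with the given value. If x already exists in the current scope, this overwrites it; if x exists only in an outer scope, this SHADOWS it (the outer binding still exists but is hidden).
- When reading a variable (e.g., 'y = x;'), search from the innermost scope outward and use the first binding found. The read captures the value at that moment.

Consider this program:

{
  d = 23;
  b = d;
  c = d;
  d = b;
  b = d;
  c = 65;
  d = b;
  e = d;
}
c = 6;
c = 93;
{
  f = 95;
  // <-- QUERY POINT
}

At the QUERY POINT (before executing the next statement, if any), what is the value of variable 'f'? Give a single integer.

Answer: 95

Derivation:
Step 1: enter scope (depth=1)
Step 2: declare d=23 at depth 1
Step 3: declare b=(read d)=23 at depth 1
Step 4: declare c=(read d)=23 at depth 1
Step 5: declare d=(read b)=23 at depth 1
Step 6: declare b=(read d)=23 at depth 1
Step 7: declare c=65 at depth 1
Step 8: declare d=(read b)=23 at depth 1
Step 9: declare e=(read d)=23 at depth 1
Step 10: exit scope (depth=0)
Step 11: declare c=6 at depth 0
Step 12: declare c=93 at depth 0
Step 13: enter scope (depth=1)
Step 14: declare f=95 at depth 1
Visible at query point: c=93 f=95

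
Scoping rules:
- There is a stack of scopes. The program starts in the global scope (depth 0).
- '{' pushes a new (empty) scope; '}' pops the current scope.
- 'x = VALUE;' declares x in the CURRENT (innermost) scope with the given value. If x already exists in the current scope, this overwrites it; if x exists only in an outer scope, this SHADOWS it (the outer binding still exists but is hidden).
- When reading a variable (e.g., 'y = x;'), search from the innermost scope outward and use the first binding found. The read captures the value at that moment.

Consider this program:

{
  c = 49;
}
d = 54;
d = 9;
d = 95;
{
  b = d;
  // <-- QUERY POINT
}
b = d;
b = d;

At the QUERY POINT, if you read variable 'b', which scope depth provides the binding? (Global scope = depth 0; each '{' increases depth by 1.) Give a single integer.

Step 1: enter scope (depth=1)
Step 2: declare c=49 at depth 1
Step 3: exit scope (depth=0)
Step 4: declare d=54 at depth 0
Step 5: declare d=9 at depth 0
Step 6: declare d=95 at depth 0
Step 7: enter scope (depth=1)
Step 8: declare b=(read d)=95 at depth 1
Visible at query point: b=95 d=95

Answer: 1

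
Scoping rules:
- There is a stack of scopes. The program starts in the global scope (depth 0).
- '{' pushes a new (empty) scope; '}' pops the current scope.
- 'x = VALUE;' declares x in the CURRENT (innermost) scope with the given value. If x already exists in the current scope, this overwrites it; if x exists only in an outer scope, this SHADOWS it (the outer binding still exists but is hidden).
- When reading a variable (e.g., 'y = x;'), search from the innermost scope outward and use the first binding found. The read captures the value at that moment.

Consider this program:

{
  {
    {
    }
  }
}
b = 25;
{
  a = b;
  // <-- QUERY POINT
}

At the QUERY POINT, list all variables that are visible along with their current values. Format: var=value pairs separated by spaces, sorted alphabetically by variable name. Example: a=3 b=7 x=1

Step 1: enter scope (depth=1)
Step 2: enter scope (depth=2)
Step 3: enter scope (depth=3)
Step 4: exit scope (depth=2)
Step 5: exit scope (depth=1)
Step 6: exit scope (depth=0)
Step 7: declare b=25 at depth 0
Step 8: enter scope (depth=1)
Step 9: declare a=(read b)=25 at depth 1
Visible at query point: a=25 b=25

Answer: a=25 b=25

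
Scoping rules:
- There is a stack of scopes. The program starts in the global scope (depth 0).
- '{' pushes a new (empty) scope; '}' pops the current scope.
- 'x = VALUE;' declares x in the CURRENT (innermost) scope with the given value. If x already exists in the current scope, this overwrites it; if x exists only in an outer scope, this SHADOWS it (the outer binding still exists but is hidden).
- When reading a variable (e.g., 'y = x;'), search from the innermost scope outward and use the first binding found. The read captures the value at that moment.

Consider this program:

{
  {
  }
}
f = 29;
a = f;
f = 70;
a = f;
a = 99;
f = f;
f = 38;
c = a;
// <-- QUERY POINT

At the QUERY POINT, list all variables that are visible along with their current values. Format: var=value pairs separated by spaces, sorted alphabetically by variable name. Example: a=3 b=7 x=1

Answer: a=99 c=99 f=38

Derivation:
Step 1: enter scope (depth=1)
Step 2: enter scope (depth=2)
Step 3: exit scope (depth=1)
Step 4: exit scope (depth=0)
Step 5: declare f=29 at depth 0
Step 6: declare a=(read f)=29 at depth 0
Step 7: declare f=70 at depth 0
Step 8: declare a=(read f)=70 at depth 0
Step 9: declare a=99 at depth 0
Step 10: declare f=(read f)=70 at depth 0
Step 11: declare f=38 at depth 0
Step 12: declare c=(read a)=99 at depth 0
Visible at query point: a=99 c=99 f=38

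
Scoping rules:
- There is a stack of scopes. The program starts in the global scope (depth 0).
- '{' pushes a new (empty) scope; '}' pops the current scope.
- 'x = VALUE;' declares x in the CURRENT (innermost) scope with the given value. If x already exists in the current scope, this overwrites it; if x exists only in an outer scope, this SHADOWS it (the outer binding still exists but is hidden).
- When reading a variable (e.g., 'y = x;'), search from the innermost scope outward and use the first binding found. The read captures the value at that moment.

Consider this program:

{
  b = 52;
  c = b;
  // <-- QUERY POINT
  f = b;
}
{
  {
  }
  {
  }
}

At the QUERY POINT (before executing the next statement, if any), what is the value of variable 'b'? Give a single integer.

Answer: 52

Derivation:
Step 1: enter scope (depth=1)
Step 2: declare b=52 at depth 1
Step 3: declare c=(read b)=52 at depth 1
Visible at query point: b=52 c=52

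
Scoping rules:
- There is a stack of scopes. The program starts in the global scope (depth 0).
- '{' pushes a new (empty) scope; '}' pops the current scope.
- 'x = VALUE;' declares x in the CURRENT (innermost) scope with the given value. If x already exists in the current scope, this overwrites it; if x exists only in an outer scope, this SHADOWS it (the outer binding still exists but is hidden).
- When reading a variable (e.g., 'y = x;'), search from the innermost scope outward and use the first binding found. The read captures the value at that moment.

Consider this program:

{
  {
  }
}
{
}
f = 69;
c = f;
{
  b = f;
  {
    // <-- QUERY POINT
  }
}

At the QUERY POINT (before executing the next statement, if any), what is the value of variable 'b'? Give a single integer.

Answer: 69

Derivation:
Step 1: enter scope (depth=1)
Step 2: enter scope (depth=2)
Step 3: exit scope (depth=1)
Step 4: exit scope (depth=0)
Step 5: enter scope (depth=1)
Step 6: exit scope (depth=0)
Step 7: declare f=69 at depth 0
Step 8: declare c=(read f)=69 at depth 0
Step 9: enter scope (depth=1)
Step 10: declare b=(read f)=69 at depth 1
Step 11: enter scope (depth=2)
Visible at query point: b=69 c=69 f=69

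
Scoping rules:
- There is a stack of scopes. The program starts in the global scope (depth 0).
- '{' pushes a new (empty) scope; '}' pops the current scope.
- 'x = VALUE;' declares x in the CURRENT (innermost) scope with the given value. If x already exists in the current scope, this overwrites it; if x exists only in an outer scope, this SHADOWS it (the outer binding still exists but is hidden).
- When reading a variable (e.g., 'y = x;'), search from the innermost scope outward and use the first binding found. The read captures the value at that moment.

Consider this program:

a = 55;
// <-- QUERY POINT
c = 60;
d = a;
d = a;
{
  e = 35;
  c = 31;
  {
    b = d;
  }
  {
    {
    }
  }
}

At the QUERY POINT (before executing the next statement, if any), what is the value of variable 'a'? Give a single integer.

Step 1: declare a=55 at depth 0
Visible at query point: a=55

Answer: 55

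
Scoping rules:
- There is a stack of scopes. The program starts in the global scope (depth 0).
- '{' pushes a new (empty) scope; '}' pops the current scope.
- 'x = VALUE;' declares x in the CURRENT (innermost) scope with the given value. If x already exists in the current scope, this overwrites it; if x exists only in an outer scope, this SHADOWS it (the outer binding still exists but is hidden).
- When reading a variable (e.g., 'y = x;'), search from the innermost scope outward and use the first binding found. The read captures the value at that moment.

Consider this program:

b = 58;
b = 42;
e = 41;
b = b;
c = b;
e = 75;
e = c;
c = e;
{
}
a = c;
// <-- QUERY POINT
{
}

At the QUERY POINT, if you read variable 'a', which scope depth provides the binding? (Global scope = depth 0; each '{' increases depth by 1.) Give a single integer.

Answer: 0

Derivation:
Step 1: declare b=58 at depth 0
Step 2: declare b=42 at depth 0
Step 3: declare e=41 at depth 0
Step 4: declare b=(read b)=42 at depth 0
Step 5: declare c=(read b)=42 at depth 0
Step 6: declare e=75 at depth 0
Step 7: declare e=(read c)=42 at depth 0
Step 8: declare c=(read e)=42 at depth 0
Step 9: enter scope (depth=1)
Step 10: exit scope (depth=0)
Step 11: declare a=(read c)=42 at depth 0
Visible at query point: a=42 b=42 c=42 e=42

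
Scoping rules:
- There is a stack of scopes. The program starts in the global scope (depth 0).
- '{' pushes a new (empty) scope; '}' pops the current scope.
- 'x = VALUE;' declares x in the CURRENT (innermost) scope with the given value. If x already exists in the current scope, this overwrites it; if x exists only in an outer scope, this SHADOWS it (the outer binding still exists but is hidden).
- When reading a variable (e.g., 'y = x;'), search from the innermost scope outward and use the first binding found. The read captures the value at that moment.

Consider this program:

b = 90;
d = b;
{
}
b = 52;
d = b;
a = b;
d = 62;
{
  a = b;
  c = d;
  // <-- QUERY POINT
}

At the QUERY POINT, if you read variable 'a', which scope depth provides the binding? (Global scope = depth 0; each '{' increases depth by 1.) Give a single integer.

Answer: 1

Derivation:
Step 1: declare b=90 at depth 0
Step 2: declare d=(read b)=90 at depth 0
Step 3: enter scope (depth=1)
Step 4: exit scope (depth=0)
Step 5: declare b=52 at depth 0
Step 6: declare d=(read b)=52 at depth 0
Step 7: declare a=(read b)=52 at depth 0
Step 8: declare d=62 at depth 0
Step 9: enter scope (depth=1)
Step 10: declare a=(read b)=52 at depth 1
Step 11: declare c=(read d)=62 at depth 1
Visible at query point: a=52 b=52 c=62 d=62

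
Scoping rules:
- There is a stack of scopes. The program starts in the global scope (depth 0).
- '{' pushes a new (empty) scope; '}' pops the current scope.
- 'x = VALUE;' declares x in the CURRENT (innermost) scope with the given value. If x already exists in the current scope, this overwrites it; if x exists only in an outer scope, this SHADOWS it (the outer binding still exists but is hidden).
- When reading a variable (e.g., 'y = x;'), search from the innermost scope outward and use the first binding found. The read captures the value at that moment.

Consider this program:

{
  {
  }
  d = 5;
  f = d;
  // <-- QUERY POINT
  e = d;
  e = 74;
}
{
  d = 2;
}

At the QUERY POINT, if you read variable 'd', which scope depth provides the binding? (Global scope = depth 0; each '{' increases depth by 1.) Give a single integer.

Step 1: enter scope (depth=1)
Step 2: enter scope (depth=2)
Step 3: exit scope (depth=1)
Step 4: declare d=5 at depth 1
Step 5: declare f=(read d)=5 at depth 1
Visible at query point: d=5 f=5

Answer: 1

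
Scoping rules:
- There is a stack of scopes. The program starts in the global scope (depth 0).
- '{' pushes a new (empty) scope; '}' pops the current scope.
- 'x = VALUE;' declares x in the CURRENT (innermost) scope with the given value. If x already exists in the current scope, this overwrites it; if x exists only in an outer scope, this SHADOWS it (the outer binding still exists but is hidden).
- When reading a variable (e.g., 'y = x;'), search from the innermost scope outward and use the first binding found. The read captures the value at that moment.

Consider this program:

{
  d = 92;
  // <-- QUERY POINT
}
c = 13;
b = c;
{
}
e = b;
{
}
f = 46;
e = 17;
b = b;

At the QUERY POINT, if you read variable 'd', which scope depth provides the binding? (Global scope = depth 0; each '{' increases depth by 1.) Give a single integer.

Step 1: enter scope (depth=1)
Step 2: declare d=92 at depth 1
Visible at query point: d=92

Answer: 1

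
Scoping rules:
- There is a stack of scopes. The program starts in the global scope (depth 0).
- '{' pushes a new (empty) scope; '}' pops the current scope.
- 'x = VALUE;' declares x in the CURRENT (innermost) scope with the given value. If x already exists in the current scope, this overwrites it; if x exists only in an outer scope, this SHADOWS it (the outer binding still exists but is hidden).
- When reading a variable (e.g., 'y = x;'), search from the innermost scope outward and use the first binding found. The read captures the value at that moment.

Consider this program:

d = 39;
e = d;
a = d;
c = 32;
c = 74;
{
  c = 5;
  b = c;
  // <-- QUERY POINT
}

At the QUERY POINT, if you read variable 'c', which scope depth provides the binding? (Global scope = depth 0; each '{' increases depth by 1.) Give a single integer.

Step 1: declare d=39 at depth 0
Step 2: declare e=(read d)=39 at depth 0
Step 3: declare a=(read d)=39 at depth 0
Step 4: declare c=32 at depth 0
Step 5: declare c=74 at depth 0
Step 6: enter scope (depth=1)
Step 7: declare c=5 at depth 1
Step 8: declare b=(read c)=5 at depth 1
Visible at query point: a=39 b=5 c=5 d=39 e=39

Answer: 1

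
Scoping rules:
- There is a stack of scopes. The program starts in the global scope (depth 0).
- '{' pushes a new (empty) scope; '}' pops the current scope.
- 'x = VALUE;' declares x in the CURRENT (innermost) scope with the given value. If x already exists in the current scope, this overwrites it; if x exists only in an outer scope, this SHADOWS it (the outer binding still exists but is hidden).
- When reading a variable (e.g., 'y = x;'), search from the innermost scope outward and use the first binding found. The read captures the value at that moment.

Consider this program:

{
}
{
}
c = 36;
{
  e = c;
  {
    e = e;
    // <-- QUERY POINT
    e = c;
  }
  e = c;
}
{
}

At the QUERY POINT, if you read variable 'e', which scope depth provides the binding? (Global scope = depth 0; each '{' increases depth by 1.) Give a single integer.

Step 1: enter scope (depth=1)
Step 2: exit scope (depth=0)
Step 3: enter scope (depth=1)
Step 4: exit scope (depth=0)
Step 5: declare c=36 at depth 0
Step 6: enter scope (depth=1)
Step 7: declare e=(read c)=36 at depth 1
Step 8: enter scope (depth=2)
Step 9: declare e=(read e)=36 at depth 2
Visible at query point: c=36 e=36

Answer: 2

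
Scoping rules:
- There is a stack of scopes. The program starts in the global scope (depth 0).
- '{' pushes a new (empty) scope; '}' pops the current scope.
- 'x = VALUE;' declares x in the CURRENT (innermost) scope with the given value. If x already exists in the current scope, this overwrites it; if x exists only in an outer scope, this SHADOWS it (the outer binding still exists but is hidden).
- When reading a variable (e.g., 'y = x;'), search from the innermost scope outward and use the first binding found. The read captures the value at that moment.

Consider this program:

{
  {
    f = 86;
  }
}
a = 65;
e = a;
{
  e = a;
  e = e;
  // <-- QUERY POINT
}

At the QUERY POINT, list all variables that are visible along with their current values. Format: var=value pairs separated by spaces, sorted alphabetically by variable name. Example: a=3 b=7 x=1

Answer: a=65 e=65

Derivation:
Step 1: enter scope (depth=1)
Step 2: enter scope (depth=2)
Step 3: declare f=86 at depth 2
Step 4: exit scope (depth=1)
Step 5: exit scope (depth=0)
Step 6: declare a=65 at depth 0
Step 7: declare e=(read a)=65 at depth 0
Step 8: enter scope (depth=1)
Step 9: declare e=(read a)=65 at depth 1
Step 10: declare e=(read e)=65 at depth 1
Visible at query point: a=65 e=65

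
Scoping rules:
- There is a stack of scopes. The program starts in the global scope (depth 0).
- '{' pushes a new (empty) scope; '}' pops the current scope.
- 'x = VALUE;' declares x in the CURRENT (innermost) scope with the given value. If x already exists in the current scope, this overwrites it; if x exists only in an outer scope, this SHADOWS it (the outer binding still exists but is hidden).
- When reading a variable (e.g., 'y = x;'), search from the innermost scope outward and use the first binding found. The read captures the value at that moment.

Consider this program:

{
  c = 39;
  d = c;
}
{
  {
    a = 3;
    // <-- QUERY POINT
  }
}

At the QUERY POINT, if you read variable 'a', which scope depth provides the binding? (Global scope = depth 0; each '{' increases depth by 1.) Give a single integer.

Step 1: enter scope (depth=1)
Step 2: declare c=39 at depth 1
Step 3: declare d=(read c)=39 at depth 1
Step 4: exit scope (depth=0)
Step 5: enter scope (depth=1)
Step 6: enter scope (depth=2)
Step 7: declare a=3 at depth 2
Visible at query point: a=3

Answer: 2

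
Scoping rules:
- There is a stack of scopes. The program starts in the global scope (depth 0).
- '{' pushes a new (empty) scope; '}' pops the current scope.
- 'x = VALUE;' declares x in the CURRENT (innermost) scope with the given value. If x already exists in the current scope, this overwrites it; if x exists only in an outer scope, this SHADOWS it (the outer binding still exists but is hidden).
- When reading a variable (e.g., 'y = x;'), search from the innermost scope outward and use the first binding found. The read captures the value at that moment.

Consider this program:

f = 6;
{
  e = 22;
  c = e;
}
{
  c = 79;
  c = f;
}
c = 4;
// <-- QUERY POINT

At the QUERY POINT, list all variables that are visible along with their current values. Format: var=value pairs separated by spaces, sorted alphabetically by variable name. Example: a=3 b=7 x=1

Answer: c=4 f=6

Derivation:
Step 1: declare f=6 at depth 0
Step 2: enter scope (depth=1)
Step 3: declare e=22 at depth 1
Step 4: declare c=(read e)=22 at depth 1
Step 5: exit scope (depth=0)
Step 6: enter scope (depth=1)
Step 7: declare c=79 at depth 1
Step 8: declare c=(read f)=6 at depth 1
Step 9: exit scope (depth=0)
Step 10: declare c=4 at depth 0
Visible at query point: c=4 f=6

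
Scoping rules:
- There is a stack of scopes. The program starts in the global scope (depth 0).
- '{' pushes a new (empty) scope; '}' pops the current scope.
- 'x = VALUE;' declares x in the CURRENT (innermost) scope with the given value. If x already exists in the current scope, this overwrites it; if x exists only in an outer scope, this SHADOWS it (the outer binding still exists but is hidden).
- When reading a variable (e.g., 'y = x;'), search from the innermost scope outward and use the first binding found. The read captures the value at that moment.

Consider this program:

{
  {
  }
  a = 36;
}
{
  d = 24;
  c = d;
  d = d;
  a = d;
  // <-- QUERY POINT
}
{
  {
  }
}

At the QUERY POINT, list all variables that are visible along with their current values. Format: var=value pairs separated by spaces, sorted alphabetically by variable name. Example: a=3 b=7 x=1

Answer: a=24 c=24 d=24

Derivation:
Step 1: enter scope (depth=1)
Step 2: enter scope (depth=2)
Step 3: exit scope (depth=1)
Step 4: declare a=36 at depth 1
Step 5: exit scope (depth=0)
Step 6: enter scope (depth=1)
Step 7: declare d=24 at depth 1
Step 8: declare c=(read d)=24 at depth 1
Step 9: declare d=(read d)=24 at depth 1
Step 10: declare a=(read d)=24 at depth 1
Visible at query point: a=24 c=24 d=24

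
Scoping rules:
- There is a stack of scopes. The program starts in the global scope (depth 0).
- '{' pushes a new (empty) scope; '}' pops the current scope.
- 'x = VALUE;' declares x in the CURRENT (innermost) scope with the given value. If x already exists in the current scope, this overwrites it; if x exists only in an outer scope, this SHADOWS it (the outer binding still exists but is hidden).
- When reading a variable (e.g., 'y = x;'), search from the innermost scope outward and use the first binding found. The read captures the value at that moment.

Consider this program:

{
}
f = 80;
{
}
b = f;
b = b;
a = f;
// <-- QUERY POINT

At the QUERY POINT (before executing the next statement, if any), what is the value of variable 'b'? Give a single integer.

Answer: 80

Derivation:
Step 1: enter scope (depth=1)
Step 2: exit scope (depth=0)
Step 3: declare f=80 at depth 0
Step 4: enter scope (depth=1)
Step 5: exit scope (depth=0)
Step 6: declare b=(read f)=80 at depth 0
Step 7: declare b=(read b)=80 at depth 0
Step 8: declare a=(read f)=80 at depth 0
Visible at query point: a=80 b=80 f=80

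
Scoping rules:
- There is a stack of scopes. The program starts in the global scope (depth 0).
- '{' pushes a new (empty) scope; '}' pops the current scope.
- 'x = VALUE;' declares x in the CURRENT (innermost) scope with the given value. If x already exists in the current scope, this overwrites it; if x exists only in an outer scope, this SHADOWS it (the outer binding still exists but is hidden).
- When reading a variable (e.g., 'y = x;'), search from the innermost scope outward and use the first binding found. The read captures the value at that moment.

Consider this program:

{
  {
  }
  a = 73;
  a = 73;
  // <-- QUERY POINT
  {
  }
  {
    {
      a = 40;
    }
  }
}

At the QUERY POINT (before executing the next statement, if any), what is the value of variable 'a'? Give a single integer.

Step 1: enter scope (depth=1)
Step 2: enter scope (depth=2)
Step 3: exit scope (depth=1)
Step 4: declare a=73 at depth 1
Step 5: declare a=73 at depth 1
Visible at query point: a=73

Answer: 73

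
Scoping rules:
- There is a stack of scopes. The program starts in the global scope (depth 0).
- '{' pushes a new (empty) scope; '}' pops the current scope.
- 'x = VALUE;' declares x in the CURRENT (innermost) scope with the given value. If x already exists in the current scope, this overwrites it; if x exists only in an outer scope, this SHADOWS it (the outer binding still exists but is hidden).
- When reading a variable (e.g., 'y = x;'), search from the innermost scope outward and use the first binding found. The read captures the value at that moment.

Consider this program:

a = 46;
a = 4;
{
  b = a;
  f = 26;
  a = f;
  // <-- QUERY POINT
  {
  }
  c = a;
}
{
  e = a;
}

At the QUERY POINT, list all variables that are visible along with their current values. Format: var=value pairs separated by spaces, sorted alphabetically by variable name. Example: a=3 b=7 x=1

Answer: a=26 b=4 f=26

Derivation:
Step 1: declare a=46 at depth 0
Step 2: declare a=4 at depth 0
Step 3: enter scope (depth=1)
Step 4: declare b=(read a)=4 at depth 1
Step 5: declare f=26 at depth 1
Step 6: declare a=(read f)=26 at depth 1
Visible at query point: a=26 b=4 f=26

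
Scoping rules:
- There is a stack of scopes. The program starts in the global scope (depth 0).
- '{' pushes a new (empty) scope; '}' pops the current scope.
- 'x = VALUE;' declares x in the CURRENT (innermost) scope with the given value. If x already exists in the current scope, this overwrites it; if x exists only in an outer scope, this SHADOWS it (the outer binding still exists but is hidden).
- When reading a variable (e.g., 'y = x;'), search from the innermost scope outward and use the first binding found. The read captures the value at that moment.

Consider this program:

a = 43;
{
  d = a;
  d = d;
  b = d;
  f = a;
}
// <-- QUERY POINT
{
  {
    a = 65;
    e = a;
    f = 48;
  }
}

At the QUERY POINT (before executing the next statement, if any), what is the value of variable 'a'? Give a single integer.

Step 1: declare a=43 at depth 0
Step 2: enter scope (depth=1)
Step 3: declare d=(read a)=43 at depth 1
Step 4: declare d=(read d)=43 at depth 1
Step 5: declare b=(read d)=43 at depth 1
Step 6: declare f=(read a)=43 at depth 1
Step 7: exit scope (depth=0)
Visible at query point: a=43

Answer: 43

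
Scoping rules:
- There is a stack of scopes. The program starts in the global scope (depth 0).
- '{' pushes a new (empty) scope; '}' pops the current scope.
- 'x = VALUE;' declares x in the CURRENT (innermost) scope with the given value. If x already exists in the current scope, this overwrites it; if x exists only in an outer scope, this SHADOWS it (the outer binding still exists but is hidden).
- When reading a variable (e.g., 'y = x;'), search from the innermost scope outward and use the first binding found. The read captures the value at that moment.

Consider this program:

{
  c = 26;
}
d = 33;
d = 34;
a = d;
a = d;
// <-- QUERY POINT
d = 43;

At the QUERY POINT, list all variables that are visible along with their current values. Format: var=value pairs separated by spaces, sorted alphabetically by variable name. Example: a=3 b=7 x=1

Answer: a=34 d=34

Derivation:
Step 1: enter scope (depth=1)
Step 2: declare c=26 at depth 1
Step 3: exit scope (depth=0)
Step 4: declare d=33 at depth 0
Step 5: declare d=34 at depth 0
Step 6: declare a=(read d)=34 at depth 0
Step 7: declare a=(read d)=34 at depth 0
Visible at query point: a=34 d=34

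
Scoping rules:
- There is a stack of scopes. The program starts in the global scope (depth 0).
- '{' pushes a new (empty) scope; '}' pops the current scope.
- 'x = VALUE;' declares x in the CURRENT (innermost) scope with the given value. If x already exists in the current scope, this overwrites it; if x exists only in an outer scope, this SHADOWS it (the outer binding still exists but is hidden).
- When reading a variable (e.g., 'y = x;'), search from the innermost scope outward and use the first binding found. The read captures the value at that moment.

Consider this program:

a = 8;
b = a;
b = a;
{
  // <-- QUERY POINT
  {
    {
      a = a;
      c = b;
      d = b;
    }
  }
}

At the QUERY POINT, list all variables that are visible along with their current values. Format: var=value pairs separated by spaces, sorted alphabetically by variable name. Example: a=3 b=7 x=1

Step 1: declare a=8 at depth 0
Step 2: declare b=(read a)=8 at depth 0
Step 3: declare b=(read a)=8 at depth 0
Step 4: enter scope (depth=1)
Visible at query point: a=8 b=8

Answer: a=8 b=8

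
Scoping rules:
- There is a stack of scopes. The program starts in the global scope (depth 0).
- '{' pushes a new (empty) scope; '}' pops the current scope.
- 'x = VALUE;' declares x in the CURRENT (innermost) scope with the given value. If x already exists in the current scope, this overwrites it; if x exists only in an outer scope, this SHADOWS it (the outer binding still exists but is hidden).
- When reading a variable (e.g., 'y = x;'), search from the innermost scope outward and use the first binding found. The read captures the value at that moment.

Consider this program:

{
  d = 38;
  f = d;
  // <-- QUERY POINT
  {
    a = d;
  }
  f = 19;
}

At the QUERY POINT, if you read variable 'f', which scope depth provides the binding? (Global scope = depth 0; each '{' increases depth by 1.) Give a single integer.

Step 1: enter scope (depth=1)
Step 2: declare d=38 at depth 1
Step 3: declare f=(read d)=38 at depth 1
Visible at query point: d=38 f=38

Answer: 1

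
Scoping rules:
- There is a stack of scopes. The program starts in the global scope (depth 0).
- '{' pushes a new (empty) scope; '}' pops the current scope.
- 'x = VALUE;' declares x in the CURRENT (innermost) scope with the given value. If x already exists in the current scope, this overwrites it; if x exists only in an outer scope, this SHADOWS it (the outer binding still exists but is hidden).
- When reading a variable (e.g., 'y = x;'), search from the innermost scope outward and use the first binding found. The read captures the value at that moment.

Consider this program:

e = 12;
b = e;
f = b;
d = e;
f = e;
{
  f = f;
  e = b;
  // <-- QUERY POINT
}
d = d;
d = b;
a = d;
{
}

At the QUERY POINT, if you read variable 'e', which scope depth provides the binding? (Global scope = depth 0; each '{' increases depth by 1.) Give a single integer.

Answer: 1

Derivation:
Step 1: declare e=12 at depth 0
Step 2: declare b=(read e)=12 at depth 0
Step 3: declare f=(read b)=12 at depth 0
Step 4: declare d=(read e)=12 at depth 0
Step 5: declare f=(read e)=12 at depth 0
Step 6: enter scope (depth=1)
Step 7: declare f=(read f)=12 at depth 1
Step 8: declare e=(read b)=12 at depth 1
Visible at query point: b=12 d=12 e=12 f=12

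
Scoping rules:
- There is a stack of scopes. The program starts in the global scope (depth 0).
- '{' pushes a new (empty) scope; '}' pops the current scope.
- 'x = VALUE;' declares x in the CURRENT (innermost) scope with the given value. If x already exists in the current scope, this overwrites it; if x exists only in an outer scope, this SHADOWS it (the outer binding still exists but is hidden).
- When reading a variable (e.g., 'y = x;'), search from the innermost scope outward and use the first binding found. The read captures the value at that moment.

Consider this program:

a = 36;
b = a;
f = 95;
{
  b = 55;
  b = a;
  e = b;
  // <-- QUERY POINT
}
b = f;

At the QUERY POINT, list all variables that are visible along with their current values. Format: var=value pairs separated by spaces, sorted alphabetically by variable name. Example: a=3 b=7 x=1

Answer: a=36 b=36 e=36 f=95

Derivation:
Step 1: declare a=36 at depth 0
Step 2: declare b=(read a)=36 at depth 0
Step 3: declare f=95 at depth 0
Step 4: enter scope (depth=1)
Step 5: declare b=55 at depth 1
Step 6: declare b=(read a)=36 at depth 1
Step 7: declare e=(read b)=36 at depth 1
Visible at query point: a=36 b=36 e=36 f=95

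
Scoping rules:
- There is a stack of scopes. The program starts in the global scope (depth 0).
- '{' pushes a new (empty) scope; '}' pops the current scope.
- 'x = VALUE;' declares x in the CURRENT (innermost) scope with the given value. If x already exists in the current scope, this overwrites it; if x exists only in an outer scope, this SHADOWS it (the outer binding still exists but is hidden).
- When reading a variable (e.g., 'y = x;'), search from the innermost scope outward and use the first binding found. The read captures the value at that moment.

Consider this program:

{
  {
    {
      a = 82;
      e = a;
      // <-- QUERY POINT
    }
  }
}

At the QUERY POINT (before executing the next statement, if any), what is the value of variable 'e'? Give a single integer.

Answer: 82

Derivation:
Step 1: enter scope (depth=1)
Step 2: enter scope (depth=2)
Step 3: enter scope (depth=3)
Step 4: declare a=82 at depth 3
Step 5: declare e=(read a)=82 at depth 3
Visible at query point: a=82 e=82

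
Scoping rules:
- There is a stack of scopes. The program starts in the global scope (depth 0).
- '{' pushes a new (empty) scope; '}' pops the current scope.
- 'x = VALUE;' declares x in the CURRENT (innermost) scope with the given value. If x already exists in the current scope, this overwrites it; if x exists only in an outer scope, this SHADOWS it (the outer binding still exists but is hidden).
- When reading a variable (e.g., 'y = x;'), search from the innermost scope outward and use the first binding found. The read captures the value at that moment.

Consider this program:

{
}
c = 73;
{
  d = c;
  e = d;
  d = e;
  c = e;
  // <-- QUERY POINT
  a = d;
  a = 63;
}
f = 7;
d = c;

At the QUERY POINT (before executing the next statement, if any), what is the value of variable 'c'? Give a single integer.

Answer: 73

Derivation:
Step 1: enter scope (depth=1)
Step 2: exit scope (depth=0)
Step 3: declare c=73 at depth 0
Step 4: enter scope (depth=1)
Step 5: declare d=(read c)=73 at depth 1
Step 6: declare e=(read d)=73 at depth 1
Step 7: declare d=(read e)=73 at depth 1
Step 8: declare c=(read e)=73 at depth 1
Visible at query point: c=73 d=73 e=73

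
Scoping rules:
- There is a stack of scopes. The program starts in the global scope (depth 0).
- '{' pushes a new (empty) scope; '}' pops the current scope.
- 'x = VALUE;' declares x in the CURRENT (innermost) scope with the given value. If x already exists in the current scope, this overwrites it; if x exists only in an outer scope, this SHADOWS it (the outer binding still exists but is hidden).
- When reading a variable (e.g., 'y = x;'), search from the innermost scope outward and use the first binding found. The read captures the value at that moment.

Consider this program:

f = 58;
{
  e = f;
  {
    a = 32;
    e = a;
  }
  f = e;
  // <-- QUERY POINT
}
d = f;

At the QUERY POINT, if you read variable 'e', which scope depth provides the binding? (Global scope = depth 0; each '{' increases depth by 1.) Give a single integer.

Step 1: declare f=58 at depth 0
Step 2: enter scope (depth=1)
Step 3: declare e=(read f)=58 at depth 1
Step 4: enter scope (depth=2)
Step 5: declare a=32 at depth 2
Step 6: declare e=(read a)=32 at depth 2
Step 7: exit scope (depth=1)
Step 8: declare f=(read e)=58 at depth 1
Visible at query point: e=58 f=58

Answer: 1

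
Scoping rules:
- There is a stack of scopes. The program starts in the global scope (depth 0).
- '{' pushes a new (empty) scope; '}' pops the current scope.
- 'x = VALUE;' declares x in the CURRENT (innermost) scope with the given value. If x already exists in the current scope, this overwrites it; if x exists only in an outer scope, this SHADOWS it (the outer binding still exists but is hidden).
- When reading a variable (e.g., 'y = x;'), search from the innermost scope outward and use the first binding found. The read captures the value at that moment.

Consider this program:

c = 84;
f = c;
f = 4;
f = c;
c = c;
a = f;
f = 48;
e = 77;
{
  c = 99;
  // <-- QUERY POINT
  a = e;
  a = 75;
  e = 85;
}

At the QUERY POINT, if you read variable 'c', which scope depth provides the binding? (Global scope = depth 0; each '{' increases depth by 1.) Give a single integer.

Answer: 1

Derivation:
Step 1: declare c=84 at depth 0
Step 2: declare f=(read c)=84 at depth 0
Step 3: declare f=4 at depth 0
Step 4: declare f=(read c)=84 at depth 0
Step 5: declare c=(read c)=84 at depth 0
Step 6: declare a=(read f)=84 at depth 0
Step 7: declare f=48 at depth 0
Step 8: declare e=77 at depth 0
Step 9: enter scope (depth=1)
Step 10: declare c=99 at depth 1
Visible at query point: a=84 c=99 e=77 f=48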